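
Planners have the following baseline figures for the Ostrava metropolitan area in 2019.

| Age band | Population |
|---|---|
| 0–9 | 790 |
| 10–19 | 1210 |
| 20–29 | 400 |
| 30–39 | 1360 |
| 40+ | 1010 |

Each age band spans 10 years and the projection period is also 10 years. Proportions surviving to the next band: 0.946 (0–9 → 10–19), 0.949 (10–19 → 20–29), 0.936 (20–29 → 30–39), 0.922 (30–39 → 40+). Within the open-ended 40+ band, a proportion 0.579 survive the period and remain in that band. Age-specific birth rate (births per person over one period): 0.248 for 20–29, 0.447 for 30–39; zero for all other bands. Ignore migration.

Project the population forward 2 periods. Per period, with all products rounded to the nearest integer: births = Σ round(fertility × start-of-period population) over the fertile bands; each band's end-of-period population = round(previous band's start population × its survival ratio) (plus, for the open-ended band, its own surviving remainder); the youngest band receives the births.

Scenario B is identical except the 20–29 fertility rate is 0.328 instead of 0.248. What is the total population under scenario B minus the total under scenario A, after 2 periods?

122

(Groups numbered youngest = 1 to oldest = 5.)
Period 1:
Births: 400 × 0.248 = 99  |  1360 × 0.447 = 608 — total 707
Group 2: 790 × 0.946 = 747
Group 3: 1210 × 0.949 = 1148
Group 4: 400 × 0.936 = 374
Group 5: 1360 × 0.922 + 1010 × 0.579 = 1254 + 585 = 1839
→ [707, 747, 1148, 374, 1839]
Period 2:
Births: 1148 × 0.248 = 285  |  374 × 0.447 = 167 — total 452
Group 2: 707 × 0.946 = 669
Group 3: 747 × 0.949 = 709
Group 4: 1148 × 0.936 = 1075
Group 5: 374 × 0.922 + 1839 × 0.579 = 345 + 1065 = 1410
→ [452, 669, 709, 1075, 1410]
Scenario A total after 2 periods: 4315
Scenario B projection —
Period 1:
Births: 400 × 0.328 = 131  |  1360 × 0.447 = 608 — total 739
Group 2: 790 × 0.946 = 747
Group 3: 1210 × 0.949 = 1148
Group 4: 400 × 0.936 = 374
Group 5: 1360 × 0.922 + 1010 × 0.579 = 1254 + 585 = 1839
→ [739, 747, 1148, 374, 1839]
Period 2:
Births: 1148 × 0.328 = 377  |  374 × 0.447 = 167 — total 544
Group 2: 739 × 0.946 = 699
Group 3: 747 × 0.949 = 709
Group 4: 1148 × 0.936 = 1075
Group 5: 374 × 0.922 + 1839 × 0.579 = 345 + 1065 = 1410
→ [544, 699, 709, 1075, 1410]
Scenario B total after 2 periods: 4437
Difference B − A = 4437 − 4315 = 122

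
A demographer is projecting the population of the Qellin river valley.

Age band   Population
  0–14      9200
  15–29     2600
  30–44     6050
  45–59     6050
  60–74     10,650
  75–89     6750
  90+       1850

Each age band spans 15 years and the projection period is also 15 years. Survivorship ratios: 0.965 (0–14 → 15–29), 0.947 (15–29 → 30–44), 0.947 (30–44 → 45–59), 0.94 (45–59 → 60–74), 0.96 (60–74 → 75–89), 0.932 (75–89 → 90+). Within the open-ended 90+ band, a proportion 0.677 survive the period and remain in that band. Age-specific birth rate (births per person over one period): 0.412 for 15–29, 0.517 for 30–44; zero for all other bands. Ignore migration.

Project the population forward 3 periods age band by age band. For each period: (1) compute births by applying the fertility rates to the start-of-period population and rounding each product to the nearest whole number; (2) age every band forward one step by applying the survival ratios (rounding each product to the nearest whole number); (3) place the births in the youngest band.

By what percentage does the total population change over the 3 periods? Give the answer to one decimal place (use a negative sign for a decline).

4.1

Period 1.
Births: 2600 * 0.412 = 1071, 6050 * 0.517 = 3128 → total 4199
15–29: 9200 * 0.965 = 8878
30–44: 2600 * 0.947 = 2462
45–59: 6050 * 0.947 = 5729
60–74: 6050 * 0.94 = 5687
75–89: 10650 * 0.96 = 10224
90+: 6750 * 0.932 + 1850 * 0.677 = 6291 + 1252 = 7543
End of period: [4199, 8878, 2462, 5729, 5687, 10224, 7543]
Period 2.
Births: 8878 * 0.412 = 3658, 2462 * 0.517 = 1273 → total 4931
15–29: 4199 * 0.965 = 4052
30–44: 8878 * 0.947 = 8407
45–59: 2462 * 0.947 = 2332
60–74: 5729 * 0.94 = 5385
75–89: 5687 * 0.96 = 5460
90+: 10224 * 0.932 + 7543 * 0.677 = 9529 + 5107 = 14636
End of period: [4931, 4052, 8407, 2332, 5385, 5460, 14636]
Period 3.
Births: 4052 * 0.412 = 1669, 8407 * 0.517 = 4346 → total 6015
15–29: 4931 * 0.965 = 4758
30–44: 4052 * 0.947 = 3837
45–59: 8407 * 0.947 = 7961
60–74: 2332 * 0.94 = 2192
75–89: 5385 * 0.96 = 5170
90+: 5460 * 0.932 + 14636 * 0.677 = 5089 + 9909 = 14998
End of period: [6015, 4758, 3837, 7961, 2192, 5170, 14998]
Total: 43150 → 44931; change = 1781; percentage change = 4.1%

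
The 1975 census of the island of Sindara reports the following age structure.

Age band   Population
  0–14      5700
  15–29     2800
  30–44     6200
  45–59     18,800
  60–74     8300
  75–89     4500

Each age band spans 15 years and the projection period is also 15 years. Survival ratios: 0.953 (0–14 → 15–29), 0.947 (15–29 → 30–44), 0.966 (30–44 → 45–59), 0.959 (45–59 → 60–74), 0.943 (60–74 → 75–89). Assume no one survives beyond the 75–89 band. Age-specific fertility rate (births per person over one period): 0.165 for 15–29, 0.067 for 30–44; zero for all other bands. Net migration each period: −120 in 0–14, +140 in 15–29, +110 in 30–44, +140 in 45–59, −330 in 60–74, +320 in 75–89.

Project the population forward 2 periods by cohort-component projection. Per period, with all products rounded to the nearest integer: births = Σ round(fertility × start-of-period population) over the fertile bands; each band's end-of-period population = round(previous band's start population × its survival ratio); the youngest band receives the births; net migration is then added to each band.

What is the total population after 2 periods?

32598

(Bands numbered youngest = 1 to oldest = 6.)
[period 1]
Births: 2800 * 0.165 = 462 ; 6200 * 0.067 = 415 → total 877
Band 2: 5700 * 0.953 = 5432
Band 3: 2800 * 0.947 = 2652
Band 4: 6200 * 0.966 = 5989
Band 5: 18800 * 0.959 = 18029
Band 6: 8300 * 0.943 = 7827
Net migration: Band 1 − 120 → 757; Band 2 + 140 → 5572; Band 3 + 110 → 2762; Band 4 + 140 → 6129; Band 5 − 330 → 17699; Band 6 + 320 → 8147
Population now: 0–14=757, 15–29=5572, 30–44=2762, 45–59=6129, 60–74=17699, 75–89=8147
[period 2]
Births: 5572 * 0.165 = 919 ; 2762 * 0.067 = 185 → total 1104
Band 2: 757 * 0.953 = 721
Band 3: 5572 * 0.947 = 5277
Band 4: 2762 * 0.966 = 2668
Band 5: 6129 * 0.959 = 5878
Band 6: 17699 * 0.943 = 16690
Net migration: Band 1 − 120 → 984; Band 2 + 140 → 861; Band 3 + 110 → 5387; Band 4 + 140 → 2808; Band 5 − 330 → 5548; Band 6 + 320 → 17010
Population now: 0–14=984, 15–29=861, 30–44=5387, 45–59=2808, 60–74=5548, 75–89=17010
Total after period 2: 984 + 861 + 5387 + 2808 + 5548 + 17010 = 32598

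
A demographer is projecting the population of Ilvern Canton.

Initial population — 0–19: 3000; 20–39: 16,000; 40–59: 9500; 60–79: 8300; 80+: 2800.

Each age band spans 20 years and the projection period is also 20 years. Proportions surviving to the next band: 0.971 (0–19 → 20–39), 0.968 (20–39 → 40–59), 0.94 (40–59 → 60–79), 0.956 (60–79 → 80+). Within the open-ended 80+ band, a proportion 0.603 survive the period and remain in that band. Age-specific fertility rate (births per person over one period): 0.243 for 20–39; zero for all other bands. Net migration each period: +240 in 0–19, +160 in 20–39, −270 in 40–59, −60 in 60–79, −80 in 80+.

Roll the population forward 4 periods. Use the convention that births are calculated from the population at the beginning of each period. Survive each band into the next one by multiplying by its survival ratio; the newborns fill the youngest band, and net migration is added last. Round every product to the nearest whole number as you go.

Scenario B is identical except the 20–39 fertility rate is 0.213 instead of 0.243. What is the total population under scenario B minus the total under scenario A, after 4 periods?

Call the bands 1 to 5, youngest first.
Period 1:
Births: 16000 × 0.243 = 3888
Band 2: 3000 × 0.971 = 2913
Band 3: 16000 × 0.968 = 15488
Band 4: 9500 × 0.94 = 8930
Band 5: 8300 × 0.956 + 2800 × 0.603 = 7935 + 1688 = 9623
Net migration: Band 1 + 240 → 4128; Band 2 + 160 → 3073; Band 3 − 270 → 15218; Band 4 − 60 → 8870; Band 5 − 80 → 9543
Population now: 0–19=4128, 20–39=3073, 40–59=15218, 60–79=8870, 80+=9543
Period 2:
Births: 3073 × 0.243 = 747
Band 2: 4128 × 0.971 = 4008
Band 3: 3073 × 0.968 = 2975
Band 4: 15218 × 0.94 = 14305
Band 5: 8870 × 0.956 + 9543 × 0.603 = 8480 + 5754 = 14234
Net migration: Band 1 + 240 → 987; Band 2 + 160 → 4168; Band 3 − 270 → 2705; Band 4 − 60 → 14245; Band 5 − 80 → 14154
Population now: 0–19=987, 20–39=4168, 40–59=2705, 60–79=14245, 80+=14154
Period 3:
Births: 4168 × 0.243 = 1013
Band 2: 987 × 0.971 = 958
Band 3: 4168 × 0.968 = 4035
Band 4: 2705 × 0.94 = 2543
Band 5: 14245 × 0.956 + 14154 × 0.603 = 13618 + 8535 = 22153
Net migration: Band 1 + 240 → 1253; Band 2 + 160 → 1118; Band 3 − 270 → 3765; Band 4 − 60 → 2483; Band 5 − 80 → 22073
Population now: 0–19=1253, 20–39=1118, 40–59=3765, 60–79=2483, 80+=22073
Period 4:
Births: 1118 × 0.243 = 272
Band 2: 1253 × 0.971 = 1217
Band 3: 1118 × 0.968 = 1082
Band 4: 3765 × 0.94 = 3539
Band 5: 2483 × 0.956 + 22073 × 0.603 = 2374 + 13310 = 15684
Net migration: Band 1 + 240 → 512; Band 2 + 160 → 1377; Band 3 − 270 → 812; Band 4 − 60 → 3479; Band 5 − 80 → 15604
Population now: 0–19=512, 20–39=1377, 40–59=812, 60–79=3479, 80+=15604
Scenario A total after 4 periods: 21784
Scenario B projection —
Period 1:
Births: 16000 × 0.213 = 3408
Band 2: 3000 × 0.971 = 2913
Band 3: 16000 × 0.968 = 15488
Band 4: 9500 × 0.94 = 8930
Band 5: 8300 × 0.956 + 2800 × 0.603 = 7935 + 1688 = 9623
Net migration: Band 1 + 240 → 3648; Band 2 + 160 → 3073; Band 3 − 270 → 15218; Band 4 − 60 → 8870; Band 5 − 80 → 9543
Population now: 0–19=3648, 20–39=3073, 40–59=15218, 60–79=8870, 80+=9543
Period 2:
Births: 3073 × 0.213 = 655
Band 2: 3648 × 0.971 = 3542
Band 3: 3073 × 0.968 = 2975
Band 4: 15218 × 0.94 = 14305
Band 5: 8870 × 0.956 + 9543 × 0.603 = 8480 + 5754 = 14234
Net migration: Band 1 + 240 → 895; Band 2 + 160 → 3702; Band 3 − 270 → 2705; Band 4 − 60 → 14245; Band 5 − 80 → 14154
Population now: 0–19=895, 20–39=3702, 40–59=2705, 60–79=14245, 80+=14154
Period 3:
Births: 3702 × 0.213 = 789
Band 2: 895 × 0.971 = 869
Band 3: 3702 × 0.968 = 3584
Band 4: 2705 × 0.94 = 2543
Band 5: 14245 × 0.956 + 14154 × 0.603 = 13618 + 8535 = 22153
Net migration: Band 1 + 240 → 1029; Band 2 + 160 → 1029; Band 3 − 270 → 3314; Band 4 − 60 → 2483; Band 5 − 80 → 22073
Population now: 0–19=1029, 20–39=1029, 40–59=3314, 60–79=2483, 80+=22073
Period 4:
Births: 1029 × 0.213 = 219
Band 2: 1029 × 0.971 = 999
Band 3: 1029 × 0.968 = 996
Band 4: 3314 × 0.94 = 3115
Band 5: 2483 × 0.956 + 22073 × 0.603 = 2374 + 13310 = 15684
Net migration: Band 1 + 240 → 459; Band 2 + 160 → 1159; Band 3 − 270 → 726; Band 4 − 60 → 3055; Band 5 − 80 → 15604
Population now: 0–19=459, 20–39=1159, 40–59=726, 60–79=3055, 80+=15604
Scenario B total after 4 periods: 21003
Difference B − A = 21003 − 21784 = -781

-781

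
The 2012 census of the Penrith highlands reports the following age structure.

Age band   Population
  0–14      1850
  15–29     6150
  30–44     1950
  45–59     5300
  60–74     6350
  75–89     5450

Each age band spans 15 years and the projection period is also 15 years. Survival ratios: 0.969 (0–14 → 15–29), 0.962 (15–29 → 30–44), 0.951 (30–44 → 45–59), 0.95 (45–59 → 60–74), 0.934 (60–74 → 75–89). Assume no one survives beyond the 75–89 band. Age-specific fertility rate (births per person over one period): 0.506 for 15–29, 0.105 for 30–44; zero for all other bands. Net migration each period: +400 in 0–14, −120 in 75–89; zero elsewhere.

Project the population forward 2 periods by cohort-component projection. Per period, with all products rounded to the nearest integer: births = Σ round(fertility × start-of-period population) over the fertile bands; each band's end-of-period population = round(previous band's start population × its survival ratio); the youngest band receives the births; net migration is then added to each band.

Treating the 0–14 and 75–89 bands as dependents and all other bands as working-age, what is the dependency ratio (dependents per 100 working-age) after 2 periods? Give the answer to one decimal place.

51.2

Numbering the groups 1..6 from youngest to oldest:
Period 1:
Births: 6150 × 0.506 = 3112, 1950 × 0.105 = 205 → 3317
Group 2: 1850 × 0.969 = 1793
Group 3: 6150 × 0.962 = 5916
Group 4: 1950 × 0.951 = 1854
Group 5: 5300 × 0.95 = 5035
Group 6: 6350 × 0.934 = 5931
Net migration: Group 1 + 400 → 3717; Group 6 − 120 → 5811
→ [3717, 1793, 5916, 1854, 5035, 5811]
Period 2:
Births: 1793 × 0.506 = 907, 5916 × 0.105 = 621 → 1528
Group 2: 3717 × 0.969 = 3602
Group 3: 1793 × 0.962 = 1725
Group 4: 5916 × 0.951 = 5626
Group 5: 1854 × 0.95 = 1761
Group 6: 5035 × 0.934 = 4703
Net migration: Group 1 + 400 → 1928; Group 6 − 120 → 4583
→ [1928, 3602, 1725, 5626, 1761, 4583]
Dependents (band 0–14 + band 75–89) = 1928 + 4583 = 6511; working-age = 12714; ratio = 6511/12714 × 100 = 51.2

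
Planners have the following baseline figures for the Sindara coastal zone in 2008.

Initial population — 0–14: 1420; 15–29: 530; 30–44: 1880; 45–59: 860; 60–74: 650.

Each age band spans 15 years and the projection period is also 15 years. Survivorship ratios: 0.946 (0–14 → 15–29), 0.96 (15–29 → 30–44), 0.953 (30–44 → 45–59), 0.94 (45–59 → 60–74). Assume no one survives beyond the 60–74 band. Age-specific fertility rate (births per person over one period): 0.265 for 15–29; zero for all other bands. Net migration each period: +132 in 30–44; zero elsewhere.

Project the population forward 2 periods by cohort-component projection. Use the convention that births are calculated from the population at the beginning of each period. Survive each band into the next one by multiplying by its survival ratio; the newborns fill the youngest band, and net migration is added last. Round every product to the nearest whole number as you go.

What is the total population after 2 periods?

After projecting period 1:
Births: 530 × 0.265 = 140
15–29: 1420 × 0.946 = 1343
30–44: 530 × 0.96 = 509
45–59: 1880 × 0.953 = 1792
60–74: 860 × 0.94 = 808
Net migration: 30–44 + 132 → 641
End of period: [140, 1343, 641, 1792, 808]
After projecting period 2:
Births: 1343 × 0.265 = 356
15–29: 140 × 0.946 = 132
30–44: 1343 × 0.96 = 1289
45–59: 641 × 0.953 = 611
60–74: 1792 × 0.94 = 1684
Net migration: 30–44 + 132 → 1421
End of period: [356, 132, 1421, 611, 1684]
Total after period 2: 356 + 132 + 1421 + 611 + 1684 = 4204

4204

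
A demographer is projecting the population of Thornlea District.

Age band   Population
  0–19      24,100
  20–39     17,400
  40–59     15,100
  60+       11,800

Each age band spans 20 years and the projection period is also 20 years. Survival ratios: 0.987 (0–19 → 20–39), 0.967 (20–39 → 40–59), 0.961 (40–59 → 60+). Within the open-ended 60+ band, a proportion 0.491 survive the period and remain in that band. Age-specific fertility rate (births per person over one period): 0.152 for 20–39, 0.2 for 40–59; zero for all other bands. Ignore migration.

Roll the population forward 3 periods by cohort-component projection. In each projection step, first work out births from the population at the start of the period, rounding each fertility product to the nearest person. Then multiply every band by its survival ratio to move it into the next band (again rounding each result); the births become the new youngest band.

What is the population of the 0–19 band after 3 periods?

After projecting period 1:
Births: 17400 × 0.152 = 2645 ; 15100 × 0.2 = 3020 ⇒ total 5665
20–39: 24100 × 0.987 = 23787
40–59: 17400 × 0.967 = 16826
60+: 15100 × 0.961 + 11800 × 0.491 = 14511 + 5794 = 20305
Population now: 0–19=5665, 20–39=23787, 40–59=16826, 60+=20305
After projecting period 2:
Births: 23787 × 0.152 = 3616 ; 16826 × 0.2 = 3365 ⇒ total 6981
20–39: 5665 × 0.987 = 5591
40–59: 23787 × 0.967 = 23002
60+: 16826 × 0.961 + 20305 × 0.491 = 16170 + 9970 = 26140
Population now: 0–19=6981, 20–39=5591, 40–59=23002, 60+=26140
After projecting period 3:
Births: 5591 × 0.152 = 850 ; 23002 × 0.2 = 4600 ⇒ total 5450
20–39: 6981 × 0.987 = 6890
40–59: 5591 × 0.967 = 5406
60+: 23002 × 0.961 + 26140 × 0.491 = 22105 + 12835 = 34940
Population now: 0–19=5450, 20–39=6890, 40–59=5406, 60+=34940

5450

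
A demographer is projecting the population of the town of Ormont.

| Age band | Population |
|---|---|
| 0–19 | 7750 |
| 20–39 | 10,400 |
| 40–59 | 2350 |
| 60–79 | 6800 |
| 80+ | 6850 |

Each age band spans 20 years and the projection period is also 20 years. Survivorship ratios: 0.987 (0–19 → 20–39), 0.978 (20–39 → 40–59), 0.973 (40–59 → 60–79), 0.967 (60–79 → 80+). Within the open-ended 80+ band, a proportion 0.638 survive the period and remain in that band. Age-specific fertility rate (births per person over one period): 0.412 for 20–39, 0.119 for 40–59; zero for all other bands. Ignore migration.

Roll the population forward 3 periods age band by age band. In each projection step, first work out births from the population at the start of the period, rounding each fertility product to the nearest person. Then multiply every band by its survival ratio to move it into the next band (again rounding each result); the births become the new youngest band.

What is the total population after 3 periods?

34172

Period 1.
Births: 10400 × 0.412 = 4285 ; 2350 × 0.119 = 280 → 4565
20–39: 7750 × 0.987 = 7649
40–59: 10400 × 0.978 = 10171
60–79: 2350 × 0.973 = 2287
80+: 6800 × 0.967 + 6850 × 0.638 = 6576 + 4370 = 10946
End of period: [4565, 7649, 10171, 2287, 10946]
Period 2.
Births: 7649 × 0.412 = 3151 ; 10171 × 0.119 = 1210 → 4361
20–39: 4565 × 0.987 = 4506
40–59: 7649 × 0.978 = 7481
60–79: 10171 × 0.973 = 9896
80+: 2287 × 0.967 + 10946 × 0.638 = 2212 + 6984 = 9196
End of period: [4361, 4506, 7481, 9896, 9196]
Period 3.
Births: 4506 × 0.412 = 1856 ; 7481 × 0.119 = 890 → 2746
20–39: 4361 × 0.987 = 4304
40–59: 4506 × 0.978 = 4407
60–79: 7481 × 0.973 = 7279
80+: 9896 × 0.967 + 9196 × 0.638 = 9569 + 5867 = 15436
End of period: [2746, 4304, 4407, 7279, 15436]
Total after period 3: 2746 + 4304 + 4407 + 7279 + 15436 = 34172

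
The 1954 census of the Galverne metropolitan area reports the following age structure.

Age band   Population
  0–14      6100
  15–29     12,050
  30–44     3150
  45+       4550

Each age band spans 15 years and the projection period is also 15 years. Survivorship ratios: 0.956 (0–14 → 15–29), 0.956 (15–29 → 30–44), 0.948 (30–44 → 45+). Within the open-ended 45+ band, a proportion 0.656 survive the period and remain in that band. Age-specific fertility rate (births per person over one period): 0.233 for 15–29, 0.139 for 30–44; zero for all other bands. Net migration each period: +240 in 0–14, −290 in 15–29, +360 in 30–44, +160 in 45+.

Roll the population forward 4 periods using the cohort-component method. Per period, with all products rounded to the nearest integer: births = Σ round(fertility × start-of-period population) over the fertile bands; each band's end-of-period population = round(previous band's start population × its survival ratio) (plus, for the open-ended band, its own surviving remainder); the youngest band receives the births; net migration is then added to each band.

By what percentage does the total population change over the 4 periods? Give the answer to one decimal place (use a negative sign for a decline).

(Bands numbered youngest = 1 to oldest = 4.)
After projecting period 1:
Births: 12050 × 0.233 = 2808  |  3150 × 0.139 = 438 → total 3246
Band 2: 6100 × 0.956 = 5832
Band 3: 12050 × 0.956 = 11520
Band 4: 3150 × 0.948 + 4550 × 0.656 = 2986 + 2985 = 5971
Net migration: Band 1 + 240 → 3486; Band 2 − 290 → 5542; Band 3 + 360 → 11880; Band 4 + 160 → 6131
→ [3486, 5542, 11880, 6131]
After projecting period 2:
Births: 5542 × 0.233 = 1291  |  11880 × 0.139 = 1651 → total 2942
Band 2: 3486 × 0.956 = 3333
Band 3: 5542 × 0.956 = 5298
Band 4: 11880 × 0.948 + 6131 × 0.656 = 11262 + 4022 = 15284
Net migration: Band 1 + 240 → 3182; Band 2 − 290 → 3043; Band 3 + 360 → 5658; Band 4 + 160 → 15444
→ [3182, 3043, 5658, 15444]
After projecting period 3:
Births: 3043 × 0.233 = 709  |  5658 × 0.139 = 786 → total 1495
Band 2: 3182 × 0.956 = 3042
Band 3: 3043 × 0.956 = 2909
Band 4: 5658 × 0.948 + 15444 × 0.656 = 5364 + 10131 = 15495
Net migration: Band 1 + 240 → 1735; Band 2 − 290 → 2752; Band 3 + 360 → 3269; Band 4 + 160 → 15655
→ [1735, 2752, 3269, 15655]
After projecting period 4:
Births: 2752 × 0.233 = 641  |  3269 × 0.139 = 454 → total 1095
Band 2: 1735 × 0.956 = 1659
Band 3: 2752 × 0.956 = 2631
Band 4: 3269 × 0.948 + 15655 × 0.656 = 3099 + 10270 = 13369
Net migration: Band 1 + 240 → 1335; Band 2 − 290 → 1369; Band 3 + 360 → 2991; Band 4 + 160 → 13529
→ [1335, 1369, 2991, 13529]
Total: 25850 → 19224; change = -6626; percentage change = -25.6%

-25.6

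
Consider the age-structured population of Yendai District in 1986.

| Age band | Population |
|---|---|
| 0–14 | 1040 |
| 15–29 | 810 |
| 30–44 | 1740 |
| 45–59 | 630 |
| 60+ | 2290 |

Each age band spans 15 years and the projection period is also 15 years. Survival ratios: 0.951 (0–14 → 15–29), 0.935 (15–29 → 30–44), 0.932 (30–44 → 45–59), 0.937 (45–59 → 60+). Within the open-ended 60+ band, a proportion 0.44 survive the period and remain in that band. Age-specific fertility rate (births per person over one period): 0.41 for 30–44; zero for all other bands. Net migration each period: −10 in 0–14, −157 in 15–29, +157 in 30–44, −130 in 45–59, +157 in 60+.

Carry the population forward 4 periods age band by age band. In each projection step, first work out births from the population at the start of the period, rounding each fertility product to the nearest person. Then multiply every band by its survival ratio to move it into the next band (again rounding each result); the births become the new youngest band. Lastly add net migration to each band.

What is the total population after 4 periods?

2916

Let group 1 be 0–14 through group 5 = 60+.
Period 1.
Births: 1740 * 0.41 = 713
Group 2: 1040 * 0.951 = 989
Group 3: 810 * 0.935 = 757
Group 4: 1740 * 0.932 = 1622
Group 5: 630 * 0.937 + 2290 * 0.44 = 590 + 1008 = 1598
Net migration: Group 1 − 10 → 703; Group 2 − 157 → 832; Group 3 + 157 → 914; Group 4 − 130 → 1492; Group 5 + 157 → 1755
→ [703, 832, 914, 1492, 1755]
Period 2.
Births: 914 * 0.41 = 375
Group 2: 703 * 0.951 = 669
Group 3: 832 * 0.935 = 778
Group 4: 914 * 0.932 = 852
Group 5: 1492 * 0.937 + 1755 * 0.44 = 1398 + 772 = 2170
Net migration: Group 1 − 10 → 365; Group 2 − 157 → 512; Group 3 + 157 → 935; Group 4 − 130 → 722; Group 5 + 157 → 2327
→ [365, 512, 935, 722, 2327]
Period 3.
Births: 935 * 0.41 = 383
Group 2: 365 * 0.951 = 347
Group 3: 512 * 0.935 = 479
Group 4: 935 * 0.932 = 871
Group 5: 722 * 0.937 + 2327 * 0.44 = 677 + 1024 = 1701
Net migration: Group 1 − 10 → 373; Group 2 − 157 → 190; Group 3 + 157 → 636; Group 4 − 130 → 741; Group 5 + 157 → 1858
→ [373, 190, 636, 741, 1858]
Period 4.
Births: 636 * 0.41 = 261
Group 2: 373 * 0.951 = 355
Group 3: 190 * 0.935 = 178
Group 4: 636 * 0.932 = 593
Group 5: 741 * 0.937 + 1858 * 0.44 = 694 + 818 = 1512
Net migration: Group 1 − 10 → 251; Group 2 − 157 → 198; Group 3 + 157 → 335; Group 4 − 130 → 463; Group 5 + 157 → 1669
→ [251, 198, 335, 463, 1669]
Total after period 4: 251 + 198 + 335 + 463 + 1669 = 2916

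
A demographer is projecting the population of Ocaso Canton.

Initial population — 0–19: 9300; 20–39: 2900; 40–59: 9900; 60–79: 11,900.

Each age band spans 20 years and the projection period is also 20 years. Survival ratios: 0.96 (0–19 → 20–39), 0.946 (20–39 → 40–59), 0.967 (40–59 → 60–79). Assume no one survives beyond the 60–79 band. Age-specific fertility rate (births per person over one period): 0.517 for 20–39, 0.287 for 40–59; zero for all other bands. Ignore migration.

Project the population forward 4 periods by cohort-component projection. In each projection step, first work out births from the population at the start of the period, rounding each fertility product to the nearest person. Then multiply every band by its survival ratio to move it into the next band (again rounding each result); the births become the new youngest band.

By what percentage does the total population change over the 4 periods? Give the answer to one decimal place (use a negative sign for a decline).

-50.2

Call the groups 1 to 4, youngest first.
[period 1]
Births: 2900 × 0.517 = 1499  |  9900 × 0.287 = 2841 — total 4340
Group 2: 9300 × 0.96 = 8928
Group 3: 2900 × 0.946 = 2743
Group 4: 9900 × 0.967 = 9573
Giving 4340 / 8928 / 2743 / 9573.
[period 2]
Births: 8928 × 0.517 = 4616  |  2743 × 0.287 = 787 — total 5403
Group 2: 4340 × 0.96 = 4166
Group 3: 8928 × 0.946 = 8446
Group 4: 2743 × 0.967 = 2652
Giving 5403 / 4166 / 8446 / 2652.
[period 3]
Births: 4166 × 0.517 = 2154  |  8446 × 0.287 = 2424 — total 4578
Group 2: 5403 × 0.96 = 5187
Group 3: 4166 × 0.946 = 3941
Group 4: 8446 × 0.967 = 8167
Giving 4578 / 5187 / 3941 / 8167.
[period 4]
Births: 5187 × 0.517 = 2682  |  3941 × 0.287 = 1131 — total 3813
Group 2: 4578 × 0.96 = 4395
Group 3: 5187 × 0.946 = 4907
Group 4: 3941 × 0.967 = 3811
Giving 3813 / 4395 / 4907 / 3811.
Total: 34000 → 16926; change = -17074; percentage change = -50.2%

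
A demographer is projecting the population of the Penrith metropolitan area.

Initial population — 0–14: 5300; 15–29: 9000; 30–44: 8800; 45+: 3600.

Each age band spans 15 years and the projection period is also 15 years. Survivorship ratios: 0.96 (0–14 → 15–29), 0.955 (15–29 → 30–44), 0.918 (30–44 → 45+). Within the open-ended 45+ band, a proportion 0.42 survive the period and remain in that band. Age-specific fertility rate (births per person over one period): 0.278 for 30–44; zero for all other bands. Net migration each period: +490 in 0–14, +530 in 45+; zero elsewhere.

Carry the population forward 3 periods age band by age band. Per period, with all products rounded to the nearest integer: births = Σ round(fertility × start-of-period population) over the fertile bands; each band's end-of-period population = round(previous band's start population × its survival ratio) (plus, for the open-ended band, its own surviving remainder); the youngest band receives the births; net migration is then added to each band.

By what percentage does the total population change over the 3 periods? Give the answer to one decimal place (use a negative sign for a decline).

-34.0

[period 1]
Births: 8800 × 0.278 = 2446
15–29: 5300 × 0.96 = 5088
30–44: 9000 × 0.955 = 8595
45+: 8800 × 0.918 + 3600 × 0.42 = 8078 + 1512 = 9590
Net migration: 0–14 + 490 → 2936; 45+ + 530 → 10120
Giving 2936 / 5088 / 8595 / 10120.
[period 2]
Births: 8595 × 0.278 = 2389
15–29: 2936 × 0.96 = 2819
30–44: 5088 × 0.955 = 4859
45+: 8595 × 0.918 + 10120 × 0.42 = 7890 + 4250 = 12140
Net migration: 0–14 + 490 → 2879; 45+ + 530 → 12670
Giving 2879 / 2819 / 4859 / 12670.
[period 3]
Births: 4859 × 0.278 = 1351
15–29: 2879 × 0.96 = 2764
30–44: 2819 × 0.955 = 2692
45+: 4859 × 0.918 + 12670 × 0.42 = 4461 + 5321 = 9782
Net migration: 0–14 + 490 → 1841; 45+ + 530 → 10312
Giving 1841 / 2764 / 2692 / 10312.
Total: 26700 → 17609; change = -9091; percentage change = -34.0%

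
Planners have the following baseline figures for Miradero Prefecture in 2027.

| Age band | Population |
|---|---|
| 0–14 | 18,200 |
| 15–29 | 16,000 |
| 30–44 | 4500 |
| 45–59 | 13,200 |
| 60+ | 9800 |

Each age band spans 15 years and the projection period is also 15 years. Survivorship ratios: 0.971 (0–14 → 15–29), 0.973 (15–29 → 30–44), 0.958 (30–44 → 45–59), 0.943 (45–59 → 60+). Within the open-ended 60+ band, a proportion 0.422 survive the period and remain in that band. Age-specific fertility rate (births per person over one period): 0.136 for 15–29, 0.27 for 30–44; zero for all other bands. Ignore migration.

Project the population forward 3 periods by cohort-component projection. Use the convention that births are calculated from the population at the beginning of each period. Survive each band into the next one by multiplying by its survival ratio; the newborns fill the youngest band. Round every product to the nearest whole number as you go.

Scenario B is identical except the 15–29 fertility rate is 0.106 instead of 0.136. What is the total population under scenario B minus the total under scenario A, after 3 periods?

-1115

Numbering the groups 1..5 from youngest to oldest:
Period 1.
Births: 16000 × 0.136 = 2176, 4500 × 0.27 = 1215 — total 3391
Group 2: 18200 × 0.971 = 17672
Group 3: 16000 × 0.973 = 15568
Group 4: 4500 × 0.958 = 4311
Group 5: 13200 × 0.943 + 9800 × 0.422 = 12448 + 4136 = 16584
Population now: 0–14=3391, 15–29=17672, 30–44=15568, 45–59=4311, 60+=16584
Period 2.
Births: 17672 × 0.136 = 2403, 15568 × 0.27 = 4203 — total 6606
Group 2: 3391 × 0.971 = 3293
Group 3: 17672 × 0.973 = 17195
Group 4: 15568 × 0.958 = 14914
Group 5: 4311 × 0.943 + 16584 × 0.422 = 4065 + 6998 = 11063
Population now: 0–14=6606, 15–29=3293, 30–44=17195, 45–59=14914, 60+=11063
Period 3.
Births: 3293 × 0.136 = 448, 17195 × 0.27 = 4643 — total 5091
Group 2: 6606 × 0.971 = 6414
Group 3: 3293 × 0.973 = 3204
Group 4: 17195 × 0.958 = 16473
Group 5: 14914 × 0.943 + 11063 × 0.422 = 14064 + 4669 = 18733
Population now: 0–14=5091, 15–29=6414, 30–44=3204, 45–59=16473, 60+=18733
Scenario A total after 3 periods: 49915
Scenario B projection —
Period 1.
Births: 16000 × 0.106 = 1696, 4500 × 0.27 = 1215 — total 2911
Group 2: 18200 × 0.971 = 17672
Group 3: 16000 × 0.973 = 15568
Group 4: 4500 × 0.958 = 4311
Group 5: 13200 × 0.943 + 9800 × 0.422 = 12448 + 4136 = 16584
Population now: 0–14=2911, 15–29=17672, 30–44=15568, 45–59=4311, 60+=16584
Period 2.
Births: 17672 × 0.106 = 1873, 15568 × 0.27 = 4203 — total 6076
Group 2: 2911 × 0.971 = 2827
Group 3: 17672 × 0.973 = 17195
Group 4: 15568 × 0.958 = 14914
Group 5: 4311 × 0.943 + 16584 × 0.422 = 4065 + 6998 = 11063
Population now: 0–14=6076, 15–29=2827, 30–44=17195, 45–59=14914, 60+=11063
Period 3.
Births: 2827 × 0.106 = 300, 17195 × 0.27 = 4643 — total 4943
Group 2: 6076 × 0.971 = 5900
Group 3: 2827 × 0.973 = 2751
Group 4: 17195 × 0.958 = 16473
Group 5: 14914 × 0.943 + 11063 × 0.422 = 14064 + 4669 = 18733
Population now: 0–14=4943, 15–29=5900, 30–44=2751, 45–59=16473, 60+=18733
Scenario B total after 3 periods: 48800
Difference B − A = 48800 − 49915 = -1115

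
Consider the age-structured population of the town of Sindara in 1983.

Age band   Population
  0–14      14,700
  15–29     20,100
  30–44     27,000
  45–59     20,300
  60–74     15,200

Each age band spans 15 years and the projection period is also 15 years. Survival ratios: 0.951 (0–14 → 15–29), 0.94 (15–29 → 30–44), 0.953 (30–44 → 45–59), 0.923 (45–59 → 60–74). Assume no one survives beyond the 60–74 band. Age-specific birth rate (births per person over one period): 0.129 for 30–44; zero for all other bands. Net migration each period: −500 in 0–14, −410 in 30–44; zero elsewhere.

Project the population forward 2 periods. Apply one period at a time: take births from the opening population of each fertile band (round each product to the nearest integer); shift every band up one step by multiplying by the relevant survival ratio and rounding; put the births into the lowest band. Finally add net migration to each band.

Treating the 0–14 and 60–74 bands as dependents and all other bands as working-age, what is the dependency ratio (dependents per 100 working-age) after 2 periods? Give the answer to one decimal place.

77.3

Period 1.
Births: 27000 × 0.129 = 3483
15–29: 14700 × 0.951 = 13980
30–44: 20100 × 0.94 = 18894
45–59: 27000 × 0.953 = 25731
60–74: 20300 × 0.923 = 18737
Net migration: 0–14 − 500 → 2983; 30–44 − 410 → 18484
Giving 2983 / 13980 / 18484 / 25731 / 18737.
Period 2.
Births: 18484 × 0.129 = 2384
15–29: 2983 × 0.951 = 2837
30–44: 13980 × 0.94 = 13141
45–59: 18484 × 0.953 = 17615
60–74: 25731 × 0.923 = 23750
Net migration: 0–14 − 500 → 1884; 30–44 − 410 → 12731
Giving 1884 / 2837 / 12731 / 17615 / 23750.
Dependents (band 0–14 + band 60–74) = 1884 + 23750 = 25634; working-age = 33183; ratio = 25634/33183 × 100 = 77.3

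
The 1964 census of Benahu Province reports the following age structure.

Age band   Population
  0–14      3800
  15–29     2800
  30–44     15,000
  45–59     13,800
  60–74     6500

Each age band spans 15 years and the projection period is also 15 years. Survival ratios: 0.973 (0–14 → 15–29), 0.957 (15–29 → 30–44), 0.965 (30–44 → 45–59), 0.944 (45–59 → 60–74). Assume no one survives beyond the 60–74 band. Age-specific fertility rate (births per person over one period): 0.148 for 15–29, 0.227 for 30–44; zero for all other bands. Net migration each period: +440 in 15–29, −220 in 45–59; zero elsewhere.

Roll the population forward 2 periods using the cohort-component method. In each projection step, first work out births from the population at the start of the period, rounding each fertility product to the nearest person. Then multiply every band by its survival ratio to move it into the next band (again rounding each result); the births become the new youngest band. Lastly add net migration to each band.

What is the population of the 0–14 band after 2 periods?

1220

Numbering the groups 1..5 from youngest to oldest:
After projecting period 1:
Births: 2800 * 0.148 = 414  |  15000 * 0.227 = 3405 ⇒ total 3819
Group 2: 3800 * 0.973 = 3697
Group 3: 2800 * 0.957 = 2680
Group 4: 15000 * 0.965 = 14475
Group 5: 13800 * 0.944 = 13027
Net migration: Group 2 + 440 → 4137; Group 4 − 220 → 14255
Giving 3819 / 4137 / 2680 / 14255 / 13027.
After projecting period 2:
Births: 4137 * 0.148 = 612  |  2680 * 0.227 = 608 ⇒ total 1220
Group 2: 3819 * 0.973 = 3716
Group 3: 4137 * 0.957 = 3959
Group 4: 2680 * 0.965 = 2586
Group 5: 14255 * 0.944 = 13457
Net migration: Group 2 + 440 → 4156; Group 4 − 220 → 2366
Giving 1220 / 4156 / 3959 / 2366 / 13457.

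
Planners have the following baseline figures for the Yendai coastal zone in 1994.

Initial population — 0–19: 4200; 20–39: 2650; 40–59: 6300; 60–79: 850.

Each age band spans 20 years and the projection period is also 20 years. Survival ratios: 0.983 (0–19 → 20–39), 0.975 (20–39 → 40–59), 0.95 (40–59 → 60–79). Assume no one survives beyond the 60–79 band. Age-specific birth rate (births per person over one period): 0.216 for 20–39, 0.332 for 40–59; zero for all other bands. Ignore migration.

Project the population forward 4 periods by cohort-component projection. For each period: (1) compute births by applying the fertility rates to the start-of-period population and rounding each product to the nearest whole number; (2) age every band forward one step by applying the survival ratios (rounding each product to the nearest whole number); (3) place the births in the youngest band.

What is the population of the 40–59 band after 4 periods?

Numbering the bands 1..4 from youngest to oldest:
— Period 1 —
Births: 2650 * 0.216 = 572  |  6300 * 0.332 = 2092 ⇒ total 2664
Band 2: 4200 * 0.983 = 4129
Band 3: 2650 * 0.975 = 2584
Band 4: 6300 * 0.95 = 5985
End of period: [2664, 4129, 2584, 5985]
— Period 2 —
Births: 4129 * 0.216 = 892  |  2584 * 0.332 = 858 ⇒ total 1750
Band 2: 2664 * 0.983 = 2619
Band 3: 4129 * 0.975 = 4026
Band 4: 2584 * 0.95 = 2455
End of period: [1750, 2619, 4026, 2455]
— Period 3 —
Births: 2619 * 0.216 = 566  |  4026 * 0.332 = 1337 ⇒ total 1903
Band 2: 1750 * 0.983 = 1720
Band 3: 2619 * 0.975 = 2554
Band 4: 4026 * 0.95 = 3825
End of period: [1903, 1720, 2554, 3825]
— Period 4 —
Births: 1720 * 0.216 = 372  |  2554 * 0.332 = 848 ⇒ total 1220
Band 2: 1903 * 0.983 = 1871
Band 3: 1720 * 0.975 = 1677
Band 4: 2554 * 0.95 = 2426
End of period: [1220, 1871, 1677, 2426]

1677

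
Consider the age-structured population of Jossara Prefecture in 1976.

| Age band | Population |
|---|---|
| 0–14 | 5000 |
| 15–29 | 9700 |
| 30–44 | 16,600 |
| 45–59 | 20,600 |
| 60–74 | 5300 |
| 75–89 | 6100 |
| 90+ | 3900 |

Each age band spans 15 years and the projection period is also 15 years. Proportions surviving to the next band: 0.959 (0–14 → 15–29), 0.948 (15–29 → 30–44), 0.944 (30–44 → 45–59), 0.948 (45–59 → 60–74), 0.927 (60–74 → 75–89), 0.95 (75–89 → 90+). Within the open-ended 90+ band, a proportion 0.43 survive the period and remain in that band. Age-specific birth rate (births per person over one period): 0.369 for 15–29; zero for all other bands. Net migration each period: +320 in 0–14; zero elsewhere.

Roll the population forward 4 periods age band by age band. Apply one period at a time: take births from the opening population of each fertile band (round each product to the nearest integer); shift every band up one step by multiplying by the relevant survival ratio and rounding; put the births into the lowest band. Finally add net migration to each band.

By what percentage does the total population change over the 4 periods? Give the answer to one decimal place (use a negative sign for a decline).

Period 1:
Births: 9700 * 0.369 = 3579
15–29: 5000 * 0.959 = 4795
30–44: 9700 * 0.948 = 9196
45–59: 16600 * 0.944 = 15670
60–74: 20600 * 0.948 = 19529
75–89: 5300 * 0.927 = 4913
90+: 6100 * 0.95 + 3900 * 0.43 = 5795 + 1677 = 7472
Net migration: 0–14 + 320 → 3899
→ [3899, 4795, 9196, 15670, 19529, 4913, 7472]
Period 2:
Births: 4795 * 0.369 = 1769
15–29: 3899 * 0.959 = 3739
30–44: 4795 * 0.948 = 4546
45–59: 9196 * 0.944 = 8681
60–74: 15670 * 0.948 = 14855
75–89: 19529 * 0.927 = 18103
90+: 4913 * 0.95 + 7472 * 0.43 = 4667 + 3213 = 7880
Net migration: 0–14 + 320 → 2089
→ [2089, 3739, 4546, 8681, 14855, 18103, 7880]
Period 3:
Births: 3739 * 0.369 = 1380
15–29: 2089 * 0.959 = 2003
30–44: 3739 * 0.948 = 3545
45–59: 4546 * 0.944 = 4291
60–74: 8681 * 0.948 = 8230
75–89: 14855 * 0.927 = 13771
90+: 18103 * 0.95 + 7880 * 0.43 = 17198 + 3388 = 20586
Net migration: 0–14 + 320 → 1700
→ [1700, 2003, 3545, 4291, 8230, 13771, 20586]
Period 4:
Births: 2003 * 0.369 = 739
15–29: 1700 * 0.959 = 1630
30–44: 2003 * 0.948 = 1899
45–59: 3545 * 0.944 = 3346
60–74: 4291 * 0.948 = 4068
75–89: 8230 * 0.927 = 7629
90+: 13771 * 0.95 + 20586 * 0.43 = 13082 + 8852 = 21934
Net migration: 0–14 + 320 → 1059
→ [1059, 1630, 1899, 3346, 4068, 7629, 21934]
Total: 67200 → 41565; change = -25635; percentage change = -38.1%

-38.1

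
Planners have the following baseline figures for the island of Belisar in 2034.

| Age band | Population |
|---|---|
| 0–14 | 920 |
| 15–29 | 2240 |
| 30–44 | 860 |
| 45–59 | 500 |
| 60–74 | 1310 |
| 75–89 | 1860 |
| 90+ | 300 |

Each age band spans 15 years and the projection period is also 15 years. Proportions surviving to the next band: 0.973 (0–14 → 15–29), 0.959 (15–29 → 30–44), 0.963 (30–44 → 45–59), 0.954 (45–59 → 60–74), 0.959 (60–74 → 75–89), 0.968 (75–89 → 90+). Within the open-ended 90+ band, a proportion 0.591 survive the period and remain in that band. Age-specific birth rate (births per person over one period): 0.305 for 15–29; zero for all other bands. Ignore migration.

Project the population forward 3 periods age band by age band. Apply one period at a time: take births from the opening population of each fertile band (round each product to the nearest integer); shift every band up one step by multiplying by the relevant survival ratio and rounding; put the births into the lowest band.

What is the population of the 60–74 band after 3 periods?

Call the bands 1 to 7, youngest first.
[period 1]
Births: 2240 * 0.305 = 683
Band 2: 920 * 0.973 = 895
Band 3: 2240 * 0.959 = 2148
Band 4: 860 * 0.963 = 828
Band 5: 500 * 0.954 = 477
Band 6: 1310 * 0.959 = 1256
Band 7: 1860 * 0.968 + 300 * 0.591 = 1800 + 177 = 1977
End of period: [683, 895, 2148, 828, 477, 1256, 1977]
[period 2]
Births: 895 * 0.305 = 273
Band 2: 683 * 0.973 = 665
Band 3: 895 * 0.959 = 858
Band 4: 2148 * 0.963 = 2069
Band 5: 828 * 0.954 = 790
Band 6: 477 * 0.959 = 457
Band 7: 1256 * 0.968 + 1977 * 0.591 = 1216 + 1168 = 2384
End of period: [273, 665, 858, 2069, 790, 457, 2384]
[period 3]
Births: 665 * 0.305 = 203
Band 2: 273 * 0.973 = 266
Band 3: 665 * 0.959 = 638
Band 4: 858 * 0.963 = 826
Band 5: 2069 * 0.954 = 1974
Band 6: 790 * 0.959 = 758
Band 7: 457 * 0.968 + 2384 * 0.591 = 442 + 1409 = 1851
End of period: [203, 266, 638, 826, 1974, 758, 1851]

1974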